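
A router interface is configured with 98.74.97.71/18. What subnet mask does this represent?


/18 means 18 network bits, 14 host bits
Binary: 11111111111111111100000000000000
Mask: 255.255.192.0


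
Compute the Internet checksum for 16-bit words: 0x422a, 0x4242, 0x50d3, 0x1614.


Sum all words (with carry folding):
+ 0x422a = 0x422a
+ 0x4242 = 0x846c
+ 0x50d3 = 0xd53f
+ 0x1614 = 0xeb53
One's complement: ~0xeb53
Checksum = 0x14ac


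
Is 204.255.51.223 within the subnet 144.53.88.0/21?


Subnet network: 144.53.88.0
Test IP AND mask: 204.255.48.0
No, 204.255.51.223 is not in 144.53.88.0/21


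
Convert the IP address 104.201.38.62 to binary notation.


104 = 01101000
201 = 11001001
38 = 00100110
62 = 00111110
Binary: 01101000.11001001.00100110.00111110


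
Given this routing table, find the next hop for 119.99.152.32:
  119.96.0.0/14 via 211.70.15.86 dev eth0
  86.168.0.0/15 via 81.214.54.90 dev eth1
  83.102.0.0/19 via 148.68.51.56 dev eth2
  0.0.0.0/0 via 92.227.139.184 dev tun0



Longest prefix match for 119.99.152.32:
  /14 119.96.0.0: MATCH
  /15 86.168.0.0: no
  /19 83.102.0.0: no
  /0 0.0.0.0: MATCH
Selected: next-hop 211.70.15.86 via eth0 (matched /14)


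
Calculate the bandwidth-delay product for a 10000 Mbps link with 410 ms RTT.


BDP = bandwidth * RTT
= 10000 Mbps * 410 ms
= 10000 * 1e6 * 410 / 1000 bits
= 4100000000 bits
= 512500000 bytes
= 500488.2812 KB
BDP = 4100000000 bits (512500000 bytes)


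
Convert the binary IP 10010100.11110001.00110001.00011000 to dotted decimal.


10010100 = 148
11110001 = 241
00110001 = 49
00011000 = 24
IP: 148.241.49.24


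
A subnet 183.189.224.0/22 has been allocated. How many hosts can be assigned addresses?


Host bits = 32 - 22 = 10
Total addresses = 2^10 = 1024
Usable = total - 2 (network and broadcast)
Usable hosts: 1022


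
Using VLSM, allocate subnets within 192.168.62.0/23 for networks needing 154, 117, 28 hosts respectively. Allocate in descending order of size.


154 hosts -> /24 (254 usable): 192.168.62.0/24
117 hosts -> /25 (126 usable): 192.168.63.0/25
28 hosts -> /27 (30 usable): 192.168.63.128/27
Allocation: 192.168.62.0/24 (154 hosts, 254 usable); 192.168.63.0/25 (117 hosts, 126 usable); 192.168.63.128/27 (28 hosts, 30 usable)


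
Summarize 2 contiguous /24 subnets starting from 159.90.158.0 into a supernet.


Original prefix: /24
Number of subnets: 2 = 2^1
New prefix = 24 - 1 = 23
Supernet: 159.90.158.0/23


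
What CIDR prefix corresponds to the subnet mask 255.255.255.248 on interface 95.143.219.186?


Binary: 11111111.11111111.11111111.11111000
Count leading 1s
Prefix: /29


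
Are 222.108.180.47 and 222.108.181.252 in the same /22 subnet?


Mask: 255.255.252.0
222.108.180.47 AND mask = 222.108.180.0
222.108.181.252 AND mask = 222.108.180.0
Yes, same subnet (222.108.180.0)


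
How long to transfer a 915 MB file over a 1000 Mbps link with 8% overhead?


Effective throughput = 1000 * (1 - 8/100) = 920 Mbps
File size in Mb = 915 * 8 = 7320 Mb
Time = 7320 / 920
Time = 7.9565 seconds


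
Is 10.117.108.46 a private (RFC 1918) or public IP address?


RFC 1918 private ranges:
  10.0.0.0/8 (10.0.0.0 - 10.255.255.255)
  172.16.0.0/12 (172.16.0.0 - 172.31.255.255)
  192.168.0.0/16 (192.168.0.0 - 192.168.255.255)
Private (in 10.0.0.0/8)


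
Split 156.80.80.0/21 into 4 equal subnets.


New prefix = 21 + 2 = 23
Each subnet has 512 addresses
  156.80.80.0/23
  156.80.82.0/23
  156.80.84.0/23
  156.80.86.0/23
Subnets: 156.80.80.0/23, 156.80.82.0/23, 156.80.84.0/23, 156.80.86.0/23


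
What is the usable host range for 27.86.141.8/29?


Network: 27.86.141.8
Broadcast: 27.86.141.15
First usable = network + 1
Last usable = broadcast - 1
Range: 27.86.141.9 to 27.86.141.14


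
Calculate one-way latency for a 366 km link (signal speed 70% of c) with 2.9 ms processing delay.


Speed = 0.7 * 3e5 km/s = 210000 km/s
Propagation delay = 366 / 210000 = 0.0017 s = 1.7429 ms
Processing delay = 2.9 ms
Total one-way latency = 4.6429 ms


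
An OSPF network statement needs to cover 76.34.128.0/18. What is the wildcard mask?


Subnet mask: 255.255.192.0
Wildcard = 255.255.255.255 - subnet mask
255 - 255 = 0
255 - 255 = 0
255 - 192 = 63
255 - 0 = 255
Wildcard: 0.0.63.255


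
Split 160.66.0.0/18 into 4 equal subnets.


New prefix = 18 + 2 = 20
Each subnet has 4096 addresses
  160.66.0.0/20
  160.66.16.0/20
  160.66.32.0/20
  160.66.48.0/20
Subnets: 160.66.0.0/20, 160.66.16.0/20, 160.66.32.0/20, 160.66.48.0/20


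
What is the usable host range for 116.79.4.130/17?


Network: 116.79.0.0
Broadcast: 116.79.127.255
First usable = network + 1
Last usable = broadcast - 1
Range: 116.79.0.1 to 116.79.127.254


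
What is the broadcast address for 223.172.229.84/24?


Network: 223.172.229.0/24
Host bits = 8
Set all host bits to 1:
Broadcast: 223.172.229.255


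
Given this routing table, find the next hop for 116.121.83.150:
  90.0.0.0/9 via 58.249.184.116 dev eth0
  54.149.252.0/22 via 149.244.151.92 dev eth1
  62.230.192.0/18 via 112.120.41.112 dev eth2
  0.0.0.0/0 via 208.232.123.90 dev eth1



Longest prefix match for 116.121.83.150:
  /9 90.0.0.0: no
  /22 54.149.252.0: no
  /18 62.230.192.0: no
  /0 0.0.0.0: MATCH
Selected: next-hop 208.232.123.90 via eth1 (matched /0)


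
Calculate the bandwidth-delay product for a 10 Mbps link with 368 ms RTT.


BDP = bandwidth * RTT
= 10 Mbps * 368 ms
= 10 * 1e6 * 368 / 1000 bits
= 3680000 bits
= 460000 bytes
= 449.2188 KB
BDP = 3680000 bits (460000 bytes)


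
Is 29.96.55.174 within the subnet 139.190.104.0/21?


Subnet network: 139.190.104.0
Test IP AND mask: 29.96.48.0
No, 29.96.55.174 is not in 139.190.104.0/21


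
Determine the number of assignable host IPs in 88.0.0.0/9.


Host bits = 32 - 9 = 23
Total addresses = 2^23 = 8388608
Usable = total - 2 (network and broadcast)
Usable hosts: 8388606


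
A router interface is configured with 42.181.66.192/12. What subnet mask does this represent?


/12 means 12 network bits, 20 host bits
Binary: 11111111111100000000000000000000
Mask: 255.240.0.0


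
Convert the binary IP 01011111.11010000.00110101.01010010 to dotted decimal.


01011111 = 95
11010000 = 208
00110101 = 53
01010010 = 82
IP: 95.208.53.82


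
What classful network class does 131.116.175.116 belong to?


First octet: 131
Binary: 10000011
10xxxxxx -> Class B (128-191)
Class B, default mask 255.255.0.0 (/16)


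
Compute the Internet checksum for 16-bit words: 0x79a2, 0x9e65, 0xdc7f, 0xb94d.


Sum all words (with carry folding):
+ 0x79a2 = 0x79a2
+ 0x9e65 = 0x1808
+ 0xdc7f = 0xf487
+ 0xb94d = 0xadd5
One's complement: ~0xadd5
Checksum = 0x522a


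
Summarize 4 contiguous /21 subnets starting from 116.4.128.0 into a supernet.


Original prefix: /21
Number of subnets: 4 = 2^2
New prefix = 21 - 2 = 19
Supernet: 116.4.128.0/19


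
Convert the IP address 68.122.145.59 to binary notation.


68 = 01000100
122 = 01111010
145 = 10010001
59 = 00111011
Binary: 01000100.01111010.10010001.00111011


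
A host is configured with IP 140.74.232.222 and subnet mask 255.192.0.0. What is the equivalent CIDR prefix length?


Binary: 11111111.11000000.00000000.00000000
Count leading 1s
Prefix: /10


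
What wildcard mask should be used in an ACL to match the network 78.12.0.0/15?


Subnet mask: 255.254.0.0
Wildcard = 255.255.255.255 - subnet mask
255 - 255 = 0
255 - 254 = 1
255 - 0 = 255
255 - 0 = 255
Wildcard: 0.1.255.255


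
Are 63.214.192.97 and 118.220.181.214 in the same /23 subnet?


Mask: 255.255.254.0
63.214.192.97 AND mask = 63.214.192.0
118.220.181.214 AND mask = 118.220.180.0
No, different subnets (63.214.192.0 vs 118.220.180.0)


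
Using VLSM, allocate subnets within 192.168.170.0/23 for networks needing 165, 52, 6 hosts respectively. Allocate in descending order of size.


165 hosts -> /24 (254 usable): 192.168.170.0/24
52 hosts -> /26 (62 usable): 192.168.171.0/26
6 hosts -> /29 (6 usable): 192.168.171.64/29
Allocation: 192.168.170.0/24 (165 hosts, 254 usable); 192.168.171.0/26 (52 hosts, 62 usable); 192.168.171.64/29 (6 hosts, 6 usable)


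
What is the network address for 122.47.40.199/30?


IP:   01111010.00101111.00101000.11000111
Mask: 11111111.11111111.11111111.11111100
AND operation:
Net:  01111010.00101111.00101000.11000100
Network: 122.47.40.196/30


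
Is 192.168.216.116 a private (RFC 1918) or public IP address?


RFC 1918 private ranges:
  10.0.0.0/8 (10.0.0.0 - 10.255.255.255)
  172.16.0.0/12 (172.16.0.0 - 172.31.255.255)
  192.168.0.0/16 (192.168.0.0 - 192.168.255.255)
Private (in 192.168.0.0/16)


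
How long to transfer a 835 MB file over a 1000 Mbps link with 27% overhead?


Effective throughput = 1000 * (1 - 27/100) = 730 Mbps
File size in Mb = 835 * 8 = 6680 Mb
Time = 6680 / 730
Time = 9.1507 seconds


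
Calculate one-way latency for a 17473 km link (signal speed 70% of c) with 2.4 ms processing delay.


Speed = 0.7 * 3e5 km/s = 210000 km/s
Propagation delay = 17473 / 210000 = 0.0832 s = 83.2048 ms
Processing delay = 2.4 ms
Total one-way latency = 85.6048 ms


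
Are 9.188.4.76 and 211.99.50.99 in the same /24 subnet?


Mask: 255.255.255.0
9.188.4.76 AND mask = 9.188.4.0
211.99.50.99 AND mask = 211.99.50.0
No, different subnets (9.188.4.0 vs 211.99.50.0)


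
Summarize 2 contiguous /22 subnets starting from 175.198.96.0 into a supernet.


Original prefix: /22
Number of subnets: 2 = 2^1
New prefix = 22 - 1 = 21
Supernet: 175.198.96.0/21


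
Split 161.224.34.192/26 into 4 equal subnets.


New prefix = 26 + 2 = 28
Each subnet has 16 addresses
  161.224.34.192/28
  161.224.34.208/28
  161.224.34.224/28
  161.224.34.240/28
Subnets: 161.224.34.192/28, 161.224.34.208/28, 161.224.34.224/28, 161.224.34.240/28


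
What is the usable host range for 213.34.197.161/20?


Network: 213.34.192.0
Broadcast: 213.34.207.255
First usable = network + 1
Last usable = broadcast - 1
Range: 213.34.192.1 to 213.34.207.254


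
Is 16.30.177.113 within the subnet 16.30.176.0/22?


Subnet network: 16.30.176.0
Test IP AND mask: 16.30.176.0
Yes, 16.30.177.113 is in 16.30.176.0/22


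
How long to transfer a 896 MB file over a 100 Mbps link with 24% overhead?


Effective throughput = 100 * (1 - 24/100) = 76 Mbps
File size in Mb = 896 * 8 = 7168 Mb
Time = 7168 / 76
Time = 94.3158 seconds


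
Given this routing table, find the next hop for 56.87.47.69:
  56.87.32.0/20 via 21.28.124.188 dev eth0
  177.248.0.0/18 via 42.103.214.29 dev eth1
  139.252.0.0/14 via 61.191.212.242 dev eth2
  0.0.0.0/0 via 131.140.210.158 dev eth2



Longest prefix match for 56.87.47.69:
  /20 56.87.32.0: MATCH
  /18 177.248.0.0: no
  /14 139.252.0.0: no
  /0 0.0.0.0: MATCH
Selected: next-hop 21.28.124.188 via eth0 (matched /20)


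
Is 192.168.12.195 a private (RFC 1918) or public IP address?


RFC 1918 private ranges:
  10.0.0.0/8 (10.0.0.0 - 10.255.255.255)
  172.16.0.0/12 (172.16.0.0 - 172.31.255.255)
  192.168.0.0/16 (192.168.0.0 - 192.168.255.255)
Private (in 192.168.0.0/16)


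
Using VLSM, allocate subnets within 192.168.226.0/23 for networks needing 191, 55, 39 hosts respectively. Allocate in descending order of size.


191 hosts -> /24 (254 usable): 192.168.226.0/24
55 hosts -> /26 (62 usable): 192.168.227.0/26
39 hosts -> /26 (62 usable): 192.168.227.64/26
Allocation: 192.168.226.0/24 (191 hosts, 254 usable); 192.168.227.0/26 (55 hosts, 62 usable); 192.168.227.64/26 (39 hosts, 62 usable)


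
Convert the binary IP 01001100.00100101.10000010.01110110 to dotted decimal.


01001100 = 76
00100101 = 37
10000010 = 130
01110110 = 118
IP: 76.37.130.118


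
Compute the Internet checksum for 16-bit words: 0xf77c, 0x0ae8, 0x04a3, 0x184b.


Sum all words (with carry folding):
+ 0xf77c = 0xf77c
+ 0x0ae8 = 0x0265
+ 0x04a3 = 0x0708
+ 0x184b = 0x1f53
One's complement: ~0x1f53
Checksum = 0xe0ac


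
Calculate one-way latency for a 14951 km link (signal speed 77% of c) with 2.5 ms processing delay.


Speed = 0.77 * 3e5 km/s = 231000 km/s
Propagation delay = 14951 / 231000 = 0.0647 s = 64.7229 ms
Processing delay = 2.5 ms
Total one-way latency = 67.2229 ms


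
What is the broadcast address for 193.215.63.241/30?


Network: 193.215.63.240/30
Host bits = 2
Set all host bits to 1:
Broadcast: 193.215.63.243


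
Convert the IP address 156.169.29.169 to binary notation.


156 = 10011100
169 = 10101001
29 = 00011101
169 = 10101001
Binary: 10011100.10101001.00011101.10101001


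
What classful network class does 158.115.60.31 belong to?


First octet: 158
Binary: 10011110
10xxxxxx -> Class B (128-191)
Class B, default mask 255.255.0.0 (/16)


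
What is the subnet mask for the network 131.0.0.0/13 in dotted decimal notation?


/13 means 13 network bits, 19 host bits
Binary: 11111111111110000000000000000000
Mask: 255.248.0.0


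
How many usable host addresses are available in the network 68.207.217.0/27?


Host bits = 32 - 27 = 5
Total addresses = 2^5 = 32
Usable = total - 2 (network and broadcast)
Usable hosts: 30


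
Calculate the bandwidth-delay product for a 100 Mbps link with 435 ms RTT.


BDP = bandwidth * RTT
= 100 Mbps * 435 ms
= 100 * 1e6 * 435 / 1000 bits
= 43500000 bits
= 5437500 bytes
= 5310.0586 KB
BDP = 43500000 bits (5437500 bytes)


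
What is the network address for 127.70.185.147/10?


IP:   01111111.01000110.10111001.10010011
Mask: 11111111.11000000.00000000.00000000
AND operation:
Net:  01111111.01000000.00000000.00000000
Network: 127.64.0.0/10


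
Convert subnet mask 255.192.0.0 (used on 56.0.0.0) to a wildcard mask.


Subnet mask: 255.192.0.0
Wildcard = 255.255.255.255 - subnet mask
255 - 255 = 0
255 - 192 = 63
255 - 0 = 255
255 - 0 = 255
Wildcard: 0.63.255.255


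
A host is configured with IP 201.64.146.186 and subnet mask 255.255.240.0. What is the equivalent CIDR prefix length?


Binary: 11111111.11111111.11110000.00000000
Count leading 1s
Prefix: /20


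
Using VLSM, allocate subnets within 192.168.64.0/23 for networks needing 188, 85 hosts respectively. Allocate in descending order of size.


188 hosts -> /24 (254 usable): 192.168.64.0/24
85 hosts -> /25 (126 usable): 192.168.65.0/25
Allocation: 192.168.64.0/24 (188 hosts, 254 usable); 192.168.65.0/25 (85 hosts, 126 usable)


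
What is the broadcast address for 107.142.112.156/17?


Network: 107.142.0.0/17
Host bits = 15
Set all host bits to 1:
Broadcast: 107.142.127.255


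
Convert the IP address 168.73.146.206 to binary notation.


168 = 10101000
73 = 01001001
146 = 10010010
206 = 11001110
Binary: 10101000.01001001.10010010.11001110


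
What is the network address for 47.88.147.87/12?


IP:   00101111.01011000.10010011.01010111
Mask: 11111111.11110000.00000000.00000000
AND operation:
Net:  00101111.01010000.00000000.00000000
Network: 47.80.0.0/12


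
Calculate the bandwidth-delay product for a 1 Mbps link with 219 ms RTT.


BDP = bandwidth * RTT
= 1 Mbps * 219 ms
= 1 * 1e6 * 219 / 1000 bits
= 219000 bits
= 27375 bytes
= 26.7334 KB
BDP = 219000 bits (27375 bytes)


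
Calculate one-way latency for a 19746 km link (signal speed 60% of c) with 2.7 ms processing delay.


Speed = 0.6 * 3e5 km/s = 180000 km/s
Propagation delay = 19746 / 180000 = 0.1097 s = 109.7 ms
Processing delay = 2.7 ms
Total one-way latency = 112.4 ms


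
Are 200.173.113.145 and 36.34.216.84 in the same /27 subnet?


Mask: 255.255.255.224
200.173.113.145 AND mask = 200.173.113.128
36.34.216.84 AND mask = 36.34.216.64
No, different subnets (200.173.113.128 vs 36.34.216.64)


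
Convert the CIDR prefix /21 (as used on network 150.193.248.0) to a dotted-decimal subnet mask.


/21 means 21 network bits, 11 host bits
Binary: 11111111111111111111100000000000
Mask: 255.255.248.0


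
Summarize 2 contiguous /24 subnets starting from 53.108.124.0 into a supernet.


Original prefix: /24
Number of subnets: 2 = 2^1
New prefix = 24 - 1 = 23
Supernet: 53.108.124.0/23


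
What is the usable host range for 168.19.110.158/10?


Network: 168.0.0.0
Broadcast: 168.63.255.255
First usable = network + 1
Last usable = broadcast - 1
Range: 168.0.0.1 to 168.63.255.254


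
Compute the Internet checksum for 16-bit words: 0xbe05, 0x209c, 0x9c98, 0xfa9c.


Sum all words (with carry folding):
+ 0xbe05 = 0xbe05
+ 0x209c = 0xdea1
+ 0x9c98 = 0x7b3a
+ 0xfa9c = 0x75d7
One's complement: ~0x75d7
Checksum = 0x8a28


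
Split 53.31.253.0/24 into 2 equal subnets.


New prefix = 24 + 1 = 25
Each subnet has 128 addresses
  53.31.253.0/25
  53.31.253.128/25
Subnets: 53.31.253.0/25, 53.31.253.128/25


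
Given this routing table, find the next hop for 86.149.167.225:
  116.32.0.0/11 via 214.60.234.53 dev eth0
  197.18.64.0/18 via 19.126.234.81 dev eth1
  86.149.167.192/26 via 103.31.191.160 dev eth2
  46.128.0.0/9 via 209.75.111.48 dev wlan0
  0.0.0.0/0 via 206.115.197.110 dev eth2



Longest prefix match for 86.149.167.225:
  /11 116.32.0.0: no
  /18 197.18.64.0: no
  /26 86.149.167.192: MATCH
  /9 46.128.0.0: no
  /0 0.0.0.0: MATCH
Selected: next-hop 103.31.191.160 via eth2 (matched /26)


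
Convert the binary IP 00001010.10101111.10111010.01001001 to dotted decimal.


00001010 = 10
10101111 = 175
10111010 = 186
01001001 = 73
IP: 10.175.186.73


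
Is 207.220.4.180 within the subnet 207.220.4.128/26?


Subnet network: 207.220.4.128
Test IP AND mask: 207.220.4.128
Yes, 207.220.4.180 is in 207.220.4.128/26


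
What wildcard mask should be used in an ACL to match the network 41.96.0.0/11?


Subnet mask: 255.224.0.0
Wildcard = 255.255.255.255 - subnet mask
255 - 255 = 0
255 - 224 = 31
255 - 0 = 255
255 - 0 = 255
Wildcard: 0.31.255.255


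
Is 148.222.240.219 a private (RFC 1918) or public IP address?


RFC 1918 private ranges:
  10.0.0.0/8 (10.0.0.0 - 10.255.255.255)
  172.16.0.0/12 (172.16.0.0 - 172.31.255.255)
  192.168.0.0/16 (192.168.0.0 - 192.168.255.255)
Public (not in any RFC 1918 range)


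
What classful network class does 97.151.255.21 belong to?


First octet: 97
Binary: 01100001
0xxxxxxx -> Class A (1-126)
Class A, default mask 255.0.0.0 (/8)


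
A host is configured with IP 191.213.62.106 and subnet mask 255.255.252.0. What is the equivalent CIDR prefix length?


Binary: 11111111.11111111.11111100.00000000
Count leading 1s
Prefix: /22


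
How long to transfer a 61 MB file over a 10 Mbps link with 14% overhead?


Effective throughput = 10 * (1 - 14/100) = 8.6 Mbps
File size in Mb = 61 * 8 = 488 Mb
Time = 488 / 8.6
Time = 56.7442 seconds


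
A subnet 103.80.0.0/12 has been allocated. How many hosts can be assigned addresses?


Host bits = 32 - 12 = 20
Total addresses = 2^20 = 1048576
Usable = total - 2 (network and broadcast)
Usable hosts: 1048574


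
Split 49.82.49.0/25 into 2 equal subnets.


New prefix = 25 + 1 = 26
Each subnet has 64 addresses
  49.82.49.0/26
  49.82.49.64/26
Subnets: 49.82.49.0/26, 49.82.49.64/26


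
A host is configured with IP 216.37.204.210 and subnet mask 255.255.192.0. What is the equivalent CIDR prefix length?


Binary: 11111111.11111111.11000000.00000000
Count leading 1s
Prefix: /18


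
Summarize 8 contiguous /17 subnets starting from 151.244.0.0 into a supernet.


Original prefix: /17
Number of subnets: 8 = 2^3
New prefix = 17 - 3 = 14
Supernet: 151.244.0.0/14


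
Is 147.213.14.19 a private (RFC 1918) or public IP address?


RFC 1918 private ranges:
  10.0.0.0/8 (10.0.0.0 - 10.255.255.255)
  172.16.0.0/12 (172.16.0.0 - 172.31.255.255)
  192.168.0.0/16 (192.168.0.0 - 192.168.255.255)
Public (not in any RFC 1918 range)


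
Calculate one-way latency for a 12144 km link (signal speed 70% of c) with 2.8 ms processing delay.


Speed = 0.7 * 3e5 km/s = 210000 km/s
Propagation delay = 12144 / 210000 = 0.0578 s = 57.8286 ms
Processing delay = 2.8 ms
Total one-way latency = 60.6286 ms


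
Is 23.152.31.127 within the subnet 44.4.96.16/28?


Subnet network: 44.4.96.16
Test IP AND mask: 23.152.31.112
No, 23.152.31.127 is not in 44.4.96.16/28


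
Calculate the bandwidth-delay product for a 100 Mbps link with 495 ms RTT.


BDP = bandwidth * RTT
= 100 Mbps * 495 ms
= 100 * 1e6 * 495 / 1000 bits
= 49500000 bits
= 6187500 bytes
= 6042.4805 KB
BDP = 49500000 bits (6187500 bytes)


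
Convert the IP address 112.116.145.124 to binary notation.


112 = 01110000
116 = 01110100
145 = 10010001
124 = 01111100
Binary: 01110000.01110100.10010001.01111100


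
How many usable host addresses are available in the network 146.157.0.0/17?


Host bits = 32 - 17 = 15
Total addresses = 2^15 = 32768
Usable = total - 2 (network and broadcast)
Usable hosts: 32766


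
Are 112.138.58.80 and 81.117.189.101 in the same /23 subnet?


Mask: 255.255.254.0
112.138.58.80 AND mask = 112.138.58.0
81.117.189.101 AND mask = 81.117.188.0
No, different subnets (112.138.58.0 vs 81.117.188.0)


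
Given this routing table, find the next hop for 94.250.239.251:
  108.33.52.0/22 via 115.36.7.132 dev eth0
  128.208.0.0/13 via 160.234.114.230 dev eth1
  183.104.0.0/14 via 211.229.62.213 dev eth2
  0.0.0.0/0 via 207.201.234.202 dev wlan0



Longest prefix match for 94.250.239.251:
  /22 108.33.52.0: no
  /13 128.208.0.0: no
  /14 183.104.0.0: no
  /0 0.0.0.0: MATCH
Selected: next-hop 207.201.234.202 via wlan0 (matched /0)


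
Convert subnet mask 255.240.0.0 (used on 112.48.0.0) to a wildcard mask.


Subnet mask: 255.240.0.0
Wildcard = 255.255.255.255 - subnet mask
255 - 255 = 0
255 - 240 = 15
255 - 0 = 255
255 - 0 = 255
Wildcard: 0.15.255.255


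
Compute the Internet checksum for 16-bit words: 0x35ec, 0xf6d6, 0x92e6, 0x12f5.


Sum all words (with carry folding):
+ 0x35ec = 0x35ec
+ 0xf6d6 = 0x2cc3
+ 0x92e6 = 0xbfa9
+ 0x12f5 = 0xd29e
One's complement: ~0xd29e
Checksum = 0x2d61


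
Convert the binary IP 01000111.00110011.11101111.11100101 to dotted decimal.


01000111 = 71
00110011 = 51
11101111 = 239
11100101 = 229
IP: 71.51.239.229


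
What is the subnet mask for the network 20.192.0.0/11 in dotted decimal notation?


/11 means 11 network bits, 21 host bits
Binary: 11111111111000000000000000000000
Mask: 255.224.0.0


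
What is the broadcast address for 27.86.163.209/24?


Network: 27.86.163.0/24
Host bits = 8
Set all host bits to 1:
Broadcast: 27.86.163.255


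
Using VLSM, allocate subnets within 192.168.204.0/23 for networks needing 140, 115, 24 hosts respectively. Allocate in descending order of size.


140 hosts -> /24 (254 usable): 192.168.204.0/24
115 hosts -> /25 (126 usable): 192.168.205.0/25
24 hosts -> /27 (30 usable): 192.168.205.128/27
Allocation: 192.168.204.0/24 (140 hosts, 254 usable); 192.168.205.0/25 (115 hosts, 126 usable); 192.168.205.128/27 (24 hosts, 30 usable)


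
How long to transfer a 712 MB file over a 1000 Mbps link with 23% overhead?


Effective throughput = 1000 * (1 - 23/100) = 770 Mbps
File size in Mb = 712 * 8 = 5696 Mb
Time = 5696 / 770
Time = 7.3974 seconds


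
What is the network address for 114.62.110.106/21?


IP:   01110010.00111110.01101110.01101010
Mask: 11111111.11111111.11111000.00000000
AND operation:
Net:  01110010.00111110.01101000.00000000
Network: 114.62.104.0/21


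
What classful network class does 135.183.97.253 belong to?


First octet: 135
Binary: 10000111
10xxxxxx -> Class B (128-191)
Class B, default mask 255.255.0.0 (/16)


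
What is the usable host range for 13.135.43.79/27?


Network: 13.135.43.64
Broadcast: 13.135.43.95
First usable = network + 1
Last usable = broadcast - 1
Range: 13.135.43.65 to 13.135.43.94


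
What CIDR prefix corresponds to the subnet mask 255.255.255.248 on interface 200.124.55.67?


Binary: 11111111.11111111.11111111.11111000
Count leading 1s
Prefix: /29


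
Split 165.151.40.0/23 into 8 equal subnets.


New prefix = 23 + 3 = 26
Each subnet has 64 addresses
  165.151.40.0/26
  165.151.40.64/26
  165.151.40.128/26
  165.151.40.192/26
  165.151.41.0/26
  165.151.41.64/26
  165.151.41.128/26
  165.151.41.192/26
Subnets: 165.151.40.0/26, 165.151.40.64/26, 165.151.40.128/26, 165.151.40.192/26, 165.151.41.0/26, 165.151.41.64/26, 165.151.41.128/26, 165.151.41.192/26


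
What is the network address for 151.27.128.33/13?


IP:   10010111.00011011.10000000.00100001
Mask: 11111111.11111000.00000000.00000000
AND operation:
Net:  10010111.00011000.00000000.00000000
Network: 151.24.0.0/13


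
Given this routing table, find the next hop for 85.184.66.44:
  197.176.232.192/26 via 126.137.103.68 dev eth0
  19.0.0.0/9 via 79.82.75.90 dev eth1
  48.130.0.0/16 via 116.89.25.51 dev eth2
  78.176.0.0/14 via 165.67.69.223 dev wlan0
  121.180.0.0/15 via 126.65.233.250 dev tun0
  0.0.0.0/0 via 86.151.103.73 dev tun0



Longest prefix match for 85.184.66.44:
  /26 197.176.232.192: no
  /9 19.0.0.0: no
  /16 48.130.0.0: no
  /14 78.176.0.0: no
  /15 121.180.0.0: no
  /0 0.0.0.0: MATCH
Selected: next-hop 86.151.103.73 via tun0 (matched /0)


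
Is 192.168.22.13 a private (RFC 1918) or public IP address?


RFC 1918 private ranges:
  10.0.0.0/8 (10.0.0.0 - 10.255.255.255)
  172.16.0.0/12 (172.16.0.0 - 172.31.255.255)
  192.168.0.0/16 (192.168.0.0 - 192.168.255.255)
Private (in 192.168.0.0/16)


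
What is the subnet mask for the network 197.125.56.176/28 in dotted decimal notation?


/28 means 28 network bits, 4 host bits
Binary: 11111111111111111111111111110000
Mask: 255.255.255.240


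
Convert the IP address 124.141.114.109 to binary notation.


124 = 01111100
141 = 10001101
114 = 01110010
109 = 01101101
Binary: 01111100.10001101.01110010.01101101


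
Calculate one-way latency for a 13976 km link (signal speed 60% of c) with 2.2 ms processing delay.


Speed = 0.6 * 3e5 km/s = 180000 km/s
Propagation delay = 13976 / 180000 = 0.0776 s = 77.6444 ms
Processing delay = 2.2 ms
Total one-way latency = 79.8444 ms


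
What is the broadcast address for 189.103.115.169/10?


Network: 189.64.0.0/10
Host bits = 22
Set all host bits to 1:
Broadcast: 189.127.255.255


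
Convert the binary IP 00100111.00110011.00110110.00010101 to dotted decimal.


00100111 = 39
00110011 = 51
00110110 = 54
00010101 = 21
IP: 39.51.54.21


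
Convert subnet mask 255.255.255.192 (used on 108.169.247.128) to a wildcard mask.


Subnet mask: 255.255.255.192
Wildcard = 255.255.255.255 - subnet mask
255 - 255 = 0
255 - 255 = 0
255 - 255 = 0
255 - 192 = 63
Wildcard: 0.0.0.63


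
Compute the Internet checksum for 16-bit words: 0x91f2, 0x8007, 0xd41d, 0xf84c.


Sum all words (with carry folding):
+ 0x91f2 = 0x91f2
+ 0x8007 = 0x11fa
+ 0xd41d = 0xe617
+ 0xf84c = 0xde64
One's complement: ~0xde64
Checksum = 0x219b


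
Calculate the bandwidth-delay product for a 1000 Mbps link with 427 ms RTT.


BDP = bandwidth * RTT
= 1000 Mbps * 427 ms
= 1000 * 1e6 * 427 / 1000 bits
= 427000000 bits
= 53375000 bytes
= 52124.0234 KB
BDP = 427000000 bits (53375000 bytes)


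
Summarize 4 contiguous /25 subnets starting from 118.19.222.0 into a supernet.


Original prefix: /25
Number of subnets: 4 = 2^2
New prefix = 25 - 2 = 23
Supernet: 118.19.222.0/23


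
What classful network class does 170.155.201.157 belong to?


First octet: 170
Binary: 10101010
10xxxxxx -> Class B (128-191)
Class B, default mask 255.255.0.0 (/16)


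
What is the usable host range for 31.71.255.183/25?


Network: 31.71.255.128
Broadcast: 31.71.255.255
First usable = network + 1
Last usable = broadcast - 1
Range: 31.71.255.129 to 31.71.255.254


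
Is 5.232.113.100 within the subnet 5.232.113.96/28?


Subnet network: 5.232.113.96
Test IP AND mask: 5.232.113.96
Yes, 5.232.113.100 is in 5.232.113.96/28


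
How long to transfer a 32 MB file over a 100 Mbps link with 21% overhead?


Effective throughput = 100 * (1 - 21/100) = 79 Mbps
File size in Mb = 32 * 8 = 256 Mb
Time = 256 / 79
Time = 3.2405 seconds


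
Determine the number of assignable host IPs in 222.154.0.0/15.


Host bits = 32 - 15 = 17
Total addresses = 2^17 = 131072
Usable = total - 2 (network and broadcast)
Usable hosts: 131070


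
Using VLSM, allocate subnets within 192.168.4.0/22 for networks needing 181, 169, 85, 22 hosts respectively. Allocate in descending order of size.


181 hosts -> /24 (254 usable): 192.168.4.0/24
169 hosts -> /24 (254 usable): 192.168.5.0/24
85 hosts -> /25 (126 usable): 192.168.6.0/25
22 hosts -> /27 (30 usable): 192.168.6.128/27
Allocation: 192.168.4.0/24 (181 hosts, 254 usable); 192.168.5.0/24 (169 hosts, 254 usable); 192.168.6.0/25 (85 hosts, 126 usable); 192.168.6.128/27 (22 hosts, 30 usable)


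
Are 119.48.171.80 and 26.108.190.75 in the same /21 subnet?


Mask: 255.255.248.0
119.48.171.80 AND mask = 119.48.168.0
26.108.190.75 AND mask = 26.108.184.0
No, different subnets (119.48.168.0 vs 26.108.184.0)


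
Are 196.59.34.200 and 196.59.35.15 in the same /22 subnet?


Mask: 255.255.252.0
196.59.34.200 AND mask = 196.59.32.0
196.59.35.15 AND mask = 196.59.32.0
Yes, same subnet (196.59.32.0)


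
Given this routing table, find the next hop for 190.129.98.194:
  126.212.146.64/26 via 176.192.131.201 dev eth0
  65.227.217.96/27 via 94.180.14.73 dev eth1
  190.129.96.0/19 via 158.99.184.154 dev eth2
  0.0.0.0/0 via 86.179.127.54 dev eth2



Longest prefix match for 190.129.98.194:
  /26 126.212.146.64: no
  /27 65.227.217.96: no
  /19 190.129.96.0: MATCH
  /0 0.0.0.0: MATCH
Selected: next-hop 158.99.184.154 via eth2 (matched /19)


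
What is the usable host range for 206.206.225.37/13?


Network: 206.200.0.0
Broadcast: 206.207.255.255
First usable = network + 1
Last usable = broadcast - 1
Range: 206.200.0.1 to 206.207.255.254


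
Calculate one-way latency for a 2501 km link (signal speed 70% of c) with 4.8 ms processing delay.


Speed = 0.7 * 3e5 km/s = 210000 km/s
Propagation delay = 2501 / 210000 = 0.0119 s = 11.9095 ms
Processing delay = 4.8 ms
Total one-way latency = 16.7095 ms


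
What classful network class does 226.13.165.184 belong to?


First octet: 226
Binary: 11100010
1110xxxx -> Class D (224-239)
Class D (multicast), default mask N/A


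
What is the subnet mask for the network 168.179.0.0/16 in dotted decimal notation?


/16 means 16 network bits, 16 host bits
Binary: 11111111111111110000000000000000
Mask: 255.255.0.0


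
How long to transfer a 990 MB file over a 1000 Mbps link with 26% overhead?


Effective throughput = 1000 * (1 - 26/100) = 740 Mbps
File size in Mb = 990 * 8 = 7920 Mb
Time = 7920 / 740
Time = 10.7027 seconds


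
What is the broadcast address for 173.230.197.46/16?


Network: 173.230.0.0/16
Host bits = 16
Set all host bits to 1:
Broadcast: 173.230.255.255


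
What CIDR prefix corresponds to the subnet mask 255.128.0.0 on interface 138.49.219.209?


Binary: 11111111.10000000.00000000.00000000
Count leading 1s
Prefix: /9


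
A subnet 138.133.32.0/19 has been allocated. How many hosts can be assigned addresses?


Host bits = 32 - 19 = 13
Total addresses = 2^13 = 8192
Usable = total - 2 (network and broadcast)
Usable hosts: 8190


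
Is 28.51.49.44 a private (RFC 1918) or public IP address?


RFC 1918 private ranges:
  10.0.0.0/8 (10.0.0.0 - 10.255.255.255)
  172.16.0.0/12 (172.16.0.0 - 172.31.255.255)
  192.168.0.0/16 (192.168.0.0 - 192.168.255.255)
Public (not in any RFC 1918 range)


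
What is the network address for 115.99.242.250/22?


IP:   01110011.01100011.11110010.11111010
Mask: 11111111.11111111.11111100.00000000
AND operation:
Net:  01110011.01100011.11110000.00000000
Network: 115.99.240.0/22


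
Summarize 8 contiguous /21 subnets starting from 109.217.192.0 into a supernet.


Original prefix: /21
Number of subnets: 8 = 2^3
New prefix = 21 - 3 = 18
Supernet: 109.217.192.0/18


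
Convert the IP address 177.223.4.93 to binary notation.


177 = 10110001
223 = 11011111
4 = 00000100
93 = 01011101
Binary: 10110001.11011111.00000100.01011101


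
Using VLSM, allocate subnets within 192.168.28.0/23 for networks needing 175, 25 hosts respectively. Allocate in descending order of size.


175 hosts -> /24 (254 usable): 192.168.28.0/24
25 hosts -> /27 (30 usable): 192.168.29.0/27
Allocation: 192.168.28.0/24 (175 hosts, 254 usable); 192.168.29.0/27 (25 hosts, 30 usable)


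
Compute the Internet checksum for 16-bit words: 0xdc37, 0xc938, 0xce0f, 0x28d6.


Sum all words (with carry folding):
+ 0xdc37 = 0xdc37
+ 0xc938 = 0xa570
+ 0xce0f = 0x7380
+ 0x28d6 = 0x9c56
One's complement: ~0x9c56
Checksum = 0x63a9


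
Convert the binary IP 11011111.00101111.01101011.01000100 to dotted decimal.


11011111 = 223
00101111 = 47
01101011 = 107
01000100 = 68
IP: 223.47.107.68


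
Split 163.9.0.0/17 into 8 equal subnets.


New prefix = 17 + 3 = 20
Each subnet has 4096 addresses
  163.9.0.0/20
  163.9.16.0/20
  163.9.32.0/20
  163.9.48.0/20
  163.9.64.0/20
  163.9.80.0/20
  163.9.96.0/20
  163.9.112.0/20
Subnets: 163.9.0.0/20, 163.9.16.0/20, 163.9.32.0/20, 163.9.48.0/20, 163.9.64.0/20, 163.9.80.0/20, 163.9.96.0/20, 163.9.112.0/20


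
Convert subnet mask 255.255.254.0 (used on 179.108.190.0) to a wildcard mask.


Subnet mask: 255.255.254.0
Wildcard = 255.255.255.255 - subnet mask
255 - 255 = 0
255 - 255 = 0
255 - 254 = 1
255 - 0 = 255
Wildcard: 0.0.1.255


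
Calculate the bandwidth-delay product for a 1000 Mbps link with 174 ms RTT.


BDP = bandwidth * RTT
= 1000 Mbps * 174 ms
= 1000 * 1e6 * 174 / 1000 bits
= 174000000 bits
= 21750000 bytes
= 21240.2344 KB
BDP = 174000000 bits (21750000 bytes)


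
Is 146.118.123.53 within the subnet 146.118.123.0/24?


Subnet network: 146.118.123.0
Test IP AND mask: 146.118.123.0
Yes, 146.118.123.53 is in 146.118.123.0/24


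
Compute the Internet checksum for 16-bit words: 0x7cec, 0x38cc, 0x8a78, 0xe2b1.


Sum all words (with carry folding):
+ 0x7cec = 0x7cec
+ 0x38cc = 0xb5b8
+ 0x8a78 = 0x4031
+ 0xe2b1 = 0x22e3
One's complement: ~0x22e3
Checksum = 0xdd1c


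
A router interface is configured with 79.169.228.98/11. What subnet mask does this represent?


/11 means 11 network bits, 21 host bits
Binary: 11111111111000000000000000000000
Mask: 255.224.0.0


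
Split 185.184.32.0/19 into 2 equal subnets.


New prefix = 19 + 1 = 20
Each subnet has 4096 addresses
  185.184.32.0/20
  185.184.48.0/20
Subnets: 185.184.32.0/20, 185.184.48.0/20


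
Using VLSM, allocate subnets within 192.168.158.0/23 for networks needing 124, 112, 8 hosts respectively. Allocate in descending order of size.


124 hosts -> /25 (126 usable): 192.168.158.0/25
112 hosts -> /25 (126 usable): 192.168.158.128/25
8 hosts -> /28 (14 usable): 192.168.159.0/28
Allocation: 192.168.158.0/25 (124 hosts, 126 usable); 192.168.158.128/25 (112 hosts, 126 usable); 192.168.159.0/28 (8 hosts, 14 usable)


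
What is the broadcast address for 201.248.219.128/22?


Network: 201.248.216.0/22
Host bits = 10
Set all host bits to 1:
Broadcast: 201.248.219.255


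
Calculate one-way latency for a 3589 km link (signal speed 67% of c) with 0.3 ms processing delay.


Speed = 0.67 * 3e5 km/s = 201000 km/s
Propagation delay = 3589 / 201000 = 0.0179 s = 17.8557 ms
Processing delay = 0.3 ms
Total one-way latency = 18.1557 ms


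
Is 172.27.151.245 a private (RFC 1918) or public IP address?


RFC 1918 private ranges:
  10.0.0.0/8 (10.0.0.0 - 10.255.255.255)
  172.16.0.0/12 (172.16.0.0 - 172.31.255.255)
  192.168.0.0/16 (192.168.0.0 - 192.168.255.255)
Private (in 172.16.0.0/12)


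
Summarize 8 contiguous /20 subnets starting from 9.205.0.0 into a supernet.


Original prefix: /20
Number of subnets: 8 = 2^3
New prefix = 20 - 3 = 17
Supernet: 9.205.0.0/17


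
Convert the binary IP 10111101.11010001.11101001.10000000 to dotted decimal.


10111101 = 189
11010001 = 209
11101001 = 233
10000000 = 128
IP: 189.209.233.128


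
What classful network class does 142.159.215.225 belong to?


First octet: 142
Binary: 10001110
10xxxxxx -> Class B (128-191)
Class B, default mask 255.255.0.0 (/16)


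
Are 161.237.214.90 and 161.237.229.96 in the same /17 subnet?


Mask: 255.255.128.0
161.237.214.90 AND mask = 161.237.128.0
161.237.229.96 AND mask = 161.237.128.0
Yes, same subnet (161.237.128.0)


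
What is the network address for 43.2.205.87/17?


IP:   00101011.00000010.11001101.01010111
Mask: 11111111.11111111.10000000.00000000
AND operation:
Net:  00101011.00000010.10000000.00000000
Network: 43.2.128.0/17


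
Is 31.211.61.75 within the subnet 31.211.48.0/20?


Subnet network: 31.211.48.0
Test IP AND mask: 31.211.48.0
Yes, 31.211.61.75 is in 31.211.48.0/20


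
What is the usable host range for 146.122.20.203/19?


Network: 146.122.0.0
Broadcast: 146.122.31.255
First usable = network + 1
Last usable = broadcast - 1
Range: 146.122.0.1 to 146.122.31.254


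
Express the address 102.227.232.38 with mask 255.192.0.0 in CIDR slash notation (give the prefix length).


Binary: 11111111.11000000.00000000.00000000
Count leading 1s
Prefix: /10


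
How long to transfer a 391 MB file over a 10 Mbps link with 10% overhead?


Effective throughput = 10 * (1 - 10/100) = 9 Mbps
File size in Mb = 391 * 8 = 3128 Mb
Time = 3128 / 9
Time = 347.5556 seconds


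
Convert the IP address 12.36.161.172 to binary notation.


12 = 00001100
36 = 00100100
161 = 10100001
172 = 10101100
Binary: 00001100.00100100.10100001.10101100


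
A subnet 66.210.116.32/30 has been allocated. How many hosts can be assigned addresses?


Host bits = 32 - 30 = 2
Total addresses = 2^2 = 4
Usable = total - 2 (network and broadcast)
Usable hosts: 2


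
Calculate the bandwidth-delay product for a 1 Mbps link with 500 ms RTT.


BDP = bandwidth * RTT
= 1 Mbps * 500 ms
= 1 * 1e6 * 500 / 1000 bits
= 500000 bits
= 62500 bytes
= 61.0352 KB
BDP = 500000 bits (62500 bytes)


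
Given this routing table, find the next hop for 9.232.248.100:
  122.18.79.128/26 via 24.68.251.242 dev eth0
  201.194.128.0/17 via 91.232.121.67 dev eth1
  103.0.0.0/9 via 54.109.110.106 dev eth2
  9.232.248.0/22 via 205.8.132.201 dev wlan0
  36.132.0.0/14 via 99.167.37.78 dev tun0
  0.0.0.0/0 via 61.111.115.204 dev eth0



Longest prefix match for 9.232.248.100:
  /26 122.18.79.128: no
  /17 201.194.128.0: no
  /9 103.0.0.0: no
  /22 9.232.248.0: MATCH
  /14 36.132.0.0: no
  /0 0.0.0.0: MATCH
Selected: next-hop 205.8.132.201 via wlan0 (matched /22)


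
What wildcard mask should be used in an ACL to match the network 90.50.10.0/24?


Subnet mask: 255.255.255.0
Wildcard = 255.255.255.255 - subnet mask
255 - 255 = 0
255 - 255 = 0
255 - 255 = 0
255 - 0 = 255
Wildcard: 0.0.0.255


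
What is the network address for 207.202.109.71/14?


IP:   11001111.11001010.01101101.01000111
Mask: 11111111.11111100.00000000.00000000
AND operation:
Net:  11001111.11001000.00000000.00000000
Network: 207.200.0.0/14


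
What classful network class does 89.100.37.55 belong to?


First octet: 89
Binary: 01011001
0xxxxxxx -> Class A (1-126)
Class A, default mask 255.0.0.0 (/8)


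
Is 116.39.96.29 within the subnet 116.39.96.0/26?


Subnet network: 116.39.96.0
Test IP AND mask: 116.39.96.0
Yes, 116.39.96.29 is in 116.39.96.0/26


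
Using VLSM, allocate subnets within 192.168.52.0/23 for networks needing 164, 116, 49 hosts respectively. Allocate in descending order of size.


164 hosts -> /24 (254 usable): 192.168.52.0/24
116 hosts -> /25 (126 usable): 192.168.53.0/25
49 hosts -> /26 (62 usable): 192.168.53.128/26
Allocation: 192.168.52.0/24 (164 hosts, 254 usable); 192.168.53.0/25 (116 hosts, 126 usable); 192.168.53.128/26 (49 hosts, 62 usable)


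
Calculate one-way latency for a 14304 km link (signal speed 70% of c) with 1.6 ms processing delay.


Speed = 0.7 * 3e5 km/s = 210000 km/s
Propagation delay = 14304 / 210000 = 0.0681 s = 68.1143 ms
Processing delay = 1.6 ms
Total one-way latency = 69.7143 ms
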